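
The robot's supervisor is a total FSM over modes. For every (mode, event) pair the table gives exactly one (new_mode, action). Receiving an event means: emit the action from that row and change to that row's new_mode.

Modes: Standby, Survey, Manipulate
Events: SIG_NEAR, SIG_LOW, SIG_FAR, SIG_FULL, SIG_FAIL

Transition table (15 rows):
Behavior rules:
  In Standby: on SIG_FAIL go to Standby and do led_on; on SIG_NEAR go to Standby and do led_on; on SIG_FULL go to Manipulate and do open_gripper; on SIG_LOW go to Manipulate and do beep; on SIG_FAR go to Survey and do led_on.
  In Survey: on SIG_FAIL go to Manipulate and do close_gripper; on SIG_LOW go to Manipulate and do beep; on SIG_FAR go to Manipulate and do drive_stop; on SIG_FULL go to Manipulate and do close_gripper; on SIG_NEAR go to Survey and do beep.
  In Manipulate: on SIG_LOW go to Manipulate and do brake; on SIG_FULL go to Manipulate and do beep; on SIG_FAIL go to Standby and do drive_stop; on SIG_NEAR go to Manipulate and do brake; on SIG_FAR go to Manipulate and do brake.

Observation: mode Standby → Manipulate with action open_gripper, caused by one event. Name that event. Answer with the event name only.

SIG_FULL

try SIG_NEAR: (Standby, SIG_NEAR) → (Standby, led_on)
try SIG_LOW: (Standby, SIG_LOW) → (Manipulate, beep)
try SIG_FAR: (Standby, SIG_FAR) → (Survey, led_on)
try SIG_FULL: (Standby, SIG_FULL) → (Manipulate, open_gripper)  ← matches
try SIG_FAIL: (Standby, SIG_FAIL) → (Standby, led_on)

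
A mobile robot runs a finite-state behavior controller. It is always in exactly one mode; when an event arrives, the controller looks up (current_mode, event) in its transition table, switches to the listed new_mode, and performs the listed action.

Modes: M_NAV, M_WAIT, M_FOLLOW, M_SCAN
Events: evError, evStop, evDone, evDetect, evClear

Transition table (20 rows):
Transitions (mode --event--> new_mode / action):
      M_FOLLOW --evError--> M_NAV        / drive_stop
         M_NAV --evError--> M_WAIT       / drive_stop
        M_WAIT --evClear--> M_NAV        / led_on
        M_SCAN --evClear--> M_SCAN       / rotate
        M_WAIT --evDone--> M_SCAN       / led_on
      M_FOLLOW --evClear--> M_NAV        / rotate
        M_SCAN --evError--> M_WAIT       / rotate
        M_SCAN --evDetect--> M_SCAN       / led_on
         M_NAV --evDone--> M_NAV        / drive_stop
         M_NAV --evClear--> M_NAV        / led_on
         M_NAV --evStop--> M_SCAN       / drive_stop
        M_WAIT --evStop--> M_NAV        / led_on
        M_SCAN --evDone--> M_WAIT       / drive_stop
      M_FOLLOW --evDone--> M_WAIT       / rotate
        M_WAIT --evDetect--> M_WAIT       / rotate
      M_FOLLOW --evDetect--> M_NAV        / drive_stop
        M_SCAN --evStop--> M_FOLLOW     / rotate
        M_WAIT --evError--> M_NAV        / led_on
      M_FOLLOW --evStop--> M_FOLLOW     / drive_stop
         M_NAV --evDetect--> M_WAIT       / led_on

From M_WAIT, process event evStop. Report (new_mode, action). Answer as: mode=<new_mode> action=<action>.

current mode = M_WAIT; filter table to that mode:
  (M_WAIT, evClear) → (M_NAV, led_on)
  (M_WAIT, evDone) → (M_SCAN, led_on)
  (M_WAIT, evStop) → (M_NAV, led_on)  ← event matches
  (M_WAIT, evDetect) → (M_WAIT, rotate)
  (M_WAIT, evError) → (M_NAV, led_on)
event = evStop selects (M_NAV, led_on)

mode=M_NAV action=led_on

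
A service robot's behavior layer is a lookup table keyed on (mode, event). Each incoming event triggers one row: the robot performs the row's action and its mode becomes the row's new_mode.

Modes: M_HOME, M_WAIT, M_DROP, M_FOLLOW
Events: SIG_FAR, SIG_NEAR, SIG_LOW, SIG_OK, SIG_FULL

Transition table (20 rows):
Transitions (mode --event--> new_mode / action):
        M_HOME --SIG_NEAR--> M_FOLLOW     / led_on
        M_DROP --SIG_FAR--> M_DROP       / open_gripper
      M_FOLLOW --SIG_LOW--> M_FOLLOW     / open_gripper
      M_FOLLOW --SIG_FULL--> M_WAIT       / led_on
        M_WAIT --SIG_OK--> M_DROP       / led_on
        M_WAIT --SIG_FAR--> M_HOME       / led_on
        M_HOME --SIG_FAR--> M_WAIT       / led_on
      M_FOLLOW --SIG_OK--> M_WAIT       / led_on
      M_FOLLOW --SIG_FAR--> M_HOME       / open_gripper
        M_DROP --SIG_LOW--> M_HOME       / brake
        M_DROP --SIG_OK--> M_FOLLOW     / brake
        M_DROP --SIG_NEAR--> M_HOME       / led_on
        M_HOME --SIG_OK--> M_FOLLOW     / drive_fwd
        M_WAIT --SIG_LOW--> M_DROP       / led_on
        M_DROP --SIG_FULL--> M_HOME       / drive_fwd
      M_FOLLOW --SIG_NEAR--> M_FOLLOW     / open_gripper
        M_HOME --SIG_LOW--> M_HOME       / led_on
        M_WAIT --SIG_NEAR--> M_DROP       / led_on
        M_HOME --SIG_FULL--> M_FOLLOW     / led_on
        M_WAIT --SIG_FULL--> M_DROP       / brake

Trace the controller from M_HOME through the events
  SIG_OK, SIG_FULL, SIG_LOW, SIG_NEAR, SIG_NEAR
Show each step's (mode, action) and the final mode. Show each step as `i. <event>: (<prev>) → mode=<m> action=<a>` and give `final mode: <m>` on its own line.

1. SIG_OK: (M_HOME) → mode=M_FOLLOW action=drive_fwd
2. SIG_FULL: (M_FOLLOW) → mode=M_WAIT action=led_on
3. SIG_LOW: (M_WAIT) → mode=M_DROP action=led_on
4. SIG_NEAR: (M_DROP) → mode=M_HOME action=led_on
5. SIG_NEAR: (M_HOME) → mode=M_FOLLOW action=led_on

final mode: M_FOLLOW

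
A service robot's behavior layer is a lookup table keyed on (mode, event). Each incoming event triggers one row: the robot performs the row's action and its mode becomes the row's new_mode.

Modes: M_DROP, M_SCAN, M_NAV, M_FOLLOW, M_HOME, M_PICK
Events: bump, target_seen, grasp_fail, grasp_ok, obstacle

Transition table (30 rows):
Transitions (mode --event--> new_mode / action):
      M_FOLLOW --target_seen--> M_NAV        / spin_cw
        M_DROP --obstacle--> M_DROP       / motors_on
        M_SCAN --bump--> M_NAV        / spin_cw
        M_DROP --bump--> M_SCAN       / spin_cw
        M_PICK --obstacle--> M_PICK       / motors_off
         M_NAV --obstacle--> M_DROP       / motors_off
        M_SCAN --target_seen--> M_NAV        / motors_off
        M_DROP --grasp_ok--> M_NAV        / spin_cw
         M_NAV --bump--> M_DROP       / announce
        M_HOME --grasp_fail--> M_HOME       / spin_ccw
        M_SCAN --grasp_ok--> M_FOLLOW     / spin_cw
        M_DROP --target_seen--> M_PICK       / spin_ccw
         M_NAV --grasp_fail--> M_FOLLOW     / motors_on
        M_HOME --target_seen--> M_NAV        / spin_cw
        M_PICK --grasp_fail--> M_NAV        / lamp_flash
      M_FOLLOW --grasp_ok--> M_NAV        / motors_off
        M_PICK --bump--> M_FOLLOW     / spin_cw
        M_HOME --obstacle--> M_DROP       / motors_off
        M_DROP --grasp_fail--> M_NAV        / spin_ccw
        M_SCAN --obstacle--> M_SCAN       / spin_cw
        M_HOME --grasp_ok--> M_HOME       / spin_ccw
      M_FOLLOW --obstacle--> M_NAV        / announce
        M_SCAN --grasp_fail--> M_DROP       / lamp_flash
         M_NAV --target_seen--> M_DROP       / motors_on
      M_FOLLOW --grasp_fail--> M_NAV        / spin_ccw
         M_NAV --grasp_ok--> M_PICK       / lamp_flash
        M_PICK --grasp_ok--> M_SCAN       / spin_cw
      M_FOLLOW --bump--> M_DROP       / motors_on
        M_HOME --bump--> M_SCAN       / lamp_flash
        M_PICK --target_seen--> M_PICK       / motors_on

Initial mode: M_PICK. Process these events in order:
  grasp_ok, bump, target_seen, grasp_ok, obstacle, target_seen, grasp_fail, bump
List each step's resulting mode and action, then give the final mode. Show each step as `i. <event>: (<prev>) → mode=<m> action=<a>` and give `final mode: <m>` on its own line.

final mode: M_DROP

1. grasp_ok: (M_PICK) → mode=M_SCAN action=spin_cw
2. bump: (M_SCAN) → mode=M_NAV action=spin_cw
3. target_seen: (M_NAV) → mode=M_DROP action=motors_on
4. grasp_ok: (M_DROP) → mode=M_NAV action=spin_cw
5. obstacle: (M_NAV) → mode=M_DROP action=motors_off
6. target_seen: (M_DROP) → mode=M_PICK action=spin_ccw
7. grasp_fail: (M_PICK) → mode=M_NAV action=lamp_flash
8. bump: (M_NAV) → mode=M_DROP action=announce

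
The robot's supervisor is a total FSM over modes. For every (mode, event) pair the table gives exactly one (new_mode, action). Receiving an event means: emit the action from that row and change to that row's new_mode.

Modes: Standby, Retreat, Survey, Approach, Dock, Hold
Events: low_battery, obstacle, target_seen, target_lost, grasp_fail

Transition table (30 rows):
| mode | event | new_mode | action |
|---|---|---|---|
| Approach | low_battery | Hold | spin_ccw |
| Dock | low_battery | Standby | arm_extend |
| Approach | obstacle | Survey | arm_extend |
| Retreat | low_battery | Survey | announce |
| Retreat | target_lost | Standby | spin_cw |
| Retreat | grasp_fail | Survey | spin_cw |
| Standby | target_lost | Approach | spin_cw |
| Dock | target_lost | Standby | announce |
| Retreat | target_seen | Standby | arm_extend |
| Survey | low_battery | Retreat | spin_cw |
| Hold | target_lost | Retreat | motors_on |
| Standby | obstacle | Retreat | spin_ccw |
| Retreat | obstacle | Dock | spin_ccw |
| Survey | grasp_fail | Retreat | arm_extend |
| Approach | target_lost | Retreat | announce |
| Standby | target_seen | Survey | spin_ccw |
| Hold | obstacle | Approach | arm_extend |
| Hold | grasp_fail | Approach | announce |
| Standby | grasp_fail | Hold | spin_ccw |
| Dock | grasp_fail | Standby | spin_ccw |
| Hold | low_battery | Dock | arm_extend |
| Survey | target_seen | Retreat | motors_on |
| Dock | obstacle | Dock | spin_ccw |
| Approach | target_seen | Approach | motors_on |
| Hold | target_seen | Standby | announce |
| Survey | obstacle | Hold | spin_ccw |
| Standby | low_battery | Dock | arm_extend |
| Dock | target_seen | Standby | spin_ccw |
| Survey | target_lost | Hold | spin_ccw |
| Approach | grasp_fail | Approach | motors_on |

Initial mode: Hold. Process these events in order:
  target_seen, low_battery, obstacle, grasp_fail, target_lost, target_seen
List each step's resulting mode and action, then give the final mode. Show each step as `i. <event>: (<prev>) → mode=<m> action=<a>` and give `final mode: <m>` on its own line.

1. target_seen: (Hold) → mode=Standby action=announce
2. low_battery: (Standby) → mode=Dock action=arm_extend
3. obstacle: (Dock) → mode=Dock action=spin_ccw
4. grasp_fail: (Dock) → mode=Standby action=spin_ccw
5. target_lost: (Standby) → mode=Approach action=spin_cw
6. target_seen: (Approach) → mode=Approach action=motors_on

final mode: Approach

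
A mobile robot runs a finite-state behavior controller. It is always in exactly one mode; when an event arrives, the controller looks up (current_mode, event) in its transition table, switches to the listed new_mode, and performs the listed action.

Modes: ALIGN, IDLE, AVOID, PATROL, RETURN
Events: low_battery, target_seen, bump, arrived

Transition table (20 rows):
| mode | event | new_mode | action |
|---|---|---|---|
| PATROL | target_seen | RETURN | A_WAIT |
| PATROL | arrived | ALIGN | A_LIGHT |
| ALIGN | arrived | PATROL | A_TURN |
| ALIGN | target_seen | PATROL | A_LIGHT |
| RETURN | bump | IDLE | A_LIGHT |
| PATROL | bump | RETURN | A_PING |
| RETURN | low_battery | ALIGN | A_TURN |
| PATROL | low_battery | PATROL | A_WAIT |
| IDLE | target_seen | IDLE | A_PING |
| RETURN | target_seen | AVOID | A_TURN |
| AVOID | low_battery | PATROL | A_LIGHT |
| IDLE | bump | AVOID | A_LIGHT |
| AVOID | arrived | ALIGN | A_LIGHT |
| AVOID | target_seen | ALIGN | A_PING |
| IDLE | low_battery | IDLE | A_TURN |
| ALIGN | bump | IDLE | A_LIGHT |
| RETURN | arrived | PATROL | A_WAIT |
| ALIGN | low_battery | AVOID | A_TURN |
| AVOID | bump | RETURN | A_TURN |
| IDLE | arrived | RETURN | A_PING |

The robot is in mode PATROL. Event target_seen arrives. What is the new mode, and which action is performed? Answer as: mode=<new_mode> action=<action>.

current mode = PATROL; filter table to that mode:
  (PATROL, target_seen) → (RETURN, A_WAIT)  ← event matches
  (PATROL, arrived) → (ALIGN, A_LIGHT)
  (PATROL, bump) → (RETURN, A_PING)
  (PATROL, low_battery) → (PATROL, A_WAIT)
event = target_seen selects (RETURN, A_WAIT)

mode=RETURN action=A_WAIT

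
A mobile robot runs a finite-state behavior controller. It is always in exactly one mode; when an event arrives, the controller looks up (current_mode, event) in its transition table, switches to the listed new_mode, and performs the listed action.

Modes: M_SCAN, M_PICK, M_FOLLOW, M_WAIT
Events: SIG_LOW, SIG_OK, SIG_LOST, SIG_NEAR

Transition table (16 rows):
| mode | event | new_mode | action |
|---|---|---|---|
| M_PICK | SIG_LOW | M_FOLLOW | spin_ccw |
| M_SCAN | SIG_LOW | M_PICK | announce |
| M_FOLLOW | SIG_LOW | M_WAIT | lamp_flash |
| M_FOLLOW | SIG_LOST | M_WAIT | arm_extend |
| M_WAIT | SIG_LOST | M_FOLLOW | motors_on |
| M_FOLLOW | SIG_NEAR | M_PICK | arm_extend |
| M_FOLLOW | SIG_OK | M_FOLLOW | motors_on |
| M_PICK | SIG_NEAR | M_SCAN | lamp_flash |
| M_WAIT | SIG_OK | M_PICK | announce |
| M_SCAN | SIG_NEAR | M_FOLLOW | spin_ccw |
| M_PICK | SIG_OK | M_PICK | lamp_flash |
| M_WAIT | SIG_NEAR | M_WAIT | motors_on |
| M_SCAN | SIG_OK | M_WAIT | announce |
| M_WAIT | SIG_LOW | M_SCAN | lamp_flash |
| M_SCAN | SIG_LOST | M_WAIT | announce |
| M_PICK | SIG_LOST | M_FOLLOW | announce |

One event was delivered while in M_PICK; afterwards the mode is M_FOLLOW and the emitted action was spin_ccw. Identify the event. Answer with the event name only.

try SIG_LOW: (M_PICK, SIG_LOW) → (M_FOLLOW, spin_ccw)  ← matches
try SIG_OK: (M_PICK, SIG_OK) → (M_PICK, lamp_flash)
try SIG_LOST: (M_PICK, SIG_LOST) → (M_FOLLOW, announce)
try SIG_NEAR: (M_PICK, SIG_NEAR) → (M_SCAN, lamp_flash)

SIG_LOW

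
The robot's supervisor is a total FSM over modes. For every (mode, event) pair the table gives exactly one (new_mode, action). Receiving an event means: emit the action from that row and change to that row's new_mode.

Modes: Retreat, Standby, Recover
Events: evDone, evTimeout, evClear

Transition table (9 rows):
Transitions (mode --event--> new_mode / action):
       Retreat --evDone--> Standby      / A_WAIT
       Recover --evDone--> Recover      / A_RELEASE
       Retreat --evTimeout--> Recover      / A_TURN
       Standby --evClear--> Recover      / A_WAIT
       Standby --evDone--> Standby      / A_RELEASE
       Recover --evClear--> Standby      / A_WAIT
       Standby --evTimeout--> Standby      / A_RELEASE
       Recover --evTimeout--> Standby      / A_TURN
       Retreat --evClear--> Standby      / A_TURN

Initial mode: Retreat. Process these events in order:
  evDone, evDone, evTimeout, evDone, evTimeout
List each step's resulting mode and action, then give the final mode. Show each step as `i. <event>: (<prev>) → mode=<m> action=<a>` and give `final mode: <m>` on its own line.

final mode: Standby

1. evDone: (Retreat) → mode=Standby action=A_WAIT
2. evDone: (Standby) → mode=Standby action=A_RELEASE
3. evTimeout: (Standby) → mode=Standby action=A_RELEASE
4. evDone: (Standby) → mode=Standby action=A_RELEASE
5. evTimeout: (Standby) → mode=Standby action=A_RELEASE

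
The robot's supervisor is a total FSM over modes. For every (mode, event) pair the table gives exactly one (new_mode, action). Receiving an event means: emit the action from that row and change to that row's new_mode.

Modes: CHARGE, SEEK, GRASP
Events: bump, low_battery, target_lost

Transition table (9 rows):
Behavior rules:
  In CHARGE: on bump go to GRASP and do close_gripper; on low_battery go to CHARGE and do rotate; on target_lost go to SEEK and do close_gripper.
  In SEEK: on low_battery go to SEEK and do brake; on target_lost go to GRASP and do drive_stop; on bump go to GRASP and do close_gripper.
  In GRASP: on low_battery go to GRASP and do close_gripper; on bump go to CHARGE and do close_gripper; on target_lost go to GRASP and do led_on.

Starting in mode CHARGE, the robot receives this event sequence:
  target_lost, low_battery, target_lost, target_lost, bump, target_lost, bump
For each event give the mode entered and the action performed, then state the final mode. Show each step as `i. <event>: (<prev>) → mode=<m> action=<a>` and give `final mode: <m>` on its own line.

1. target_lost: (CHARGE) → mode=SEEK action=close_gripper
2. low_battery: (SEEK) → mode=SEEK action=brake
3. target_lost: (SEEK) → mode=GRASP action=drive_stop
4. target_lost: (GRASP) → mode=GRASP action=led_on
5. bump: (GRASP) → mode=CHARGE action=close_gripper
6. target_lost: (CHARGE) → mode=SEEK action=close_gripper
7. bump: (SEEK) → mode=GRASP action=close_gripper

final mode: GRASP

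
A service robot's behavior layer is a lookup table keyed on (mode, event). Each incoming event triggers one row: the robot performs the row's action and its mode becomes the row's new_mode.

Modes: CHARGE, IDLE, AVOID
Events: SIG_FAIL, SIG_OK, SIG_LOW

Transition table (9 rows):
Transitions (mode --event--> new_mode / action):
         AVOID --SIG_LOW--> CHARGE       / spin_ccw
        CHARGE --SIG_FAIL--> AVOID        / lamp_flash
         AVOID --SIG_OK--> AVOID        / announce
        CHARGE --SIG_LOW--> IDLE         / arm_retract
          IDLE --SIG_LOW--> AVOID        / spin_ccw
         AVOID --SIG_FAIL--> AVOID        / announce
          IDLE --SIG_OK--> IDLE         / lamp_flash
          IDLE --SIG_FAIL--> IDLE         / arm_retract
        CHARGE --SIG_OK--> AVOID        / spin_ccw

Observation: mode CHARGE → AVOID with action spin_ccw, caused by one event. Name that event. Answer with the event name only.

SIG_OK

try SIG_FAIL: (CHARGE, SIG_FAIL) → (AVOID, lamp_flash)
try SIG_OK: (CHARGE, SIG_OK) → (AVOID, spin_ccw)  ← matches
try SIG_LOW: (CHARGE, SIG_LOW) → (IDLE, arm_retract)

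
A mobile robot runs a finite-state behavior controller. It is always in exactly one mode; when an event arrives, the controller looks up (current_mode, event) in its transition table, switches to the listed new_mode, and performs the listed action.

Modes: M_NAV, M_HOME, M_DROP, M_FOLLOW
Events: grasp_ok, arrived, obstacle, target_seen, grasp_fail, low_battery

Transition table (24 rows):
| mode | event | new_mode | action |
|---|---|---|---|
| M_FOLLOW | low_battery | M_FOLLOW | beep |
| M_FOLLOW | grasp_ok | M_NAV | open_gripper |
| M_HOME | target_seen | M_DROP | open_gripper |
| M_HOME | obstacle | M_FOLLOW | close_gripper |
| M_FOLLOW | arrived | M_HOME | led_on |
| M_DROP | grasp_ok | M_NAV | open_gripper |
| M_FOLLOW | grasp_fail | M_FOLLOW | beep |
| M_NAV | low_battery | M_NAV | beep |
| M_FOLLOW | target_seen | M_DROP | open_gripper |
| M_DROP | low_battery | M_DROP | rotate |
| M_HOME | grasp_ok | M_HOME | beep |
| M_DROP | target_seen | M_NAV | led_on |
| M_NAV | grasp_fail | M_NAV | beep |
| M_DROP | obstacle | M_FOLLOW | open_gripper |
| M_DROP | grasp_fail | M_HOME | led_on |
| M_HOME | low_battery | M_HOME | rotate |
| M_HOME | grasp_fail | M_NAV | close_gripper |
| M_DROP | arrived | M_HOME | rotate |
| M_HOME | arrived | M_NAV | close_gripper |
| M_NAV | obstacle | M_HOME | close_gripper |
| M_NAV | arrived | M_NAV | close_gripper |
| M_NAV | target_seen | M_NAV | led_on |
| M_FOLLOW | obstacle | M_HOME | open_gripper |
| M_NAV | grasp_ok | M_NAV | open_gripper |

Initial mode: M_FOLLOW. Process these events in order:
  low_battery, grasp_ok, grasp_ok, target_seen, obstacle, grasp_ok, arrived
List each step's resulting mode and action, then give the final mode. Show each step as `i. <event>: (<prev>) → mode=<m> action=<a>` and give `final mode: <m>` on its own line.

1. low_battery: (M_FOLLOW) → mode=M_FOLLOW action=beep
2. grasp_ok: (M_FOLLOW) → mode=M_NAV action=open_gripper
3. grasp_ok: (M_NAV) → mode=M_NAV action=open_gripper
4. target_seen: (M_NAV) → mode=M_NAV action=led_on
5. obstacle: (M_NAV) → mode=M_HOME action=close_gripper
6. grasp_ok: (M_HOME) → mode=M_HOME action=beep
7. arrived: (M_HOME) → mode=M_NAV action=close_gripper

final mode: M_NAV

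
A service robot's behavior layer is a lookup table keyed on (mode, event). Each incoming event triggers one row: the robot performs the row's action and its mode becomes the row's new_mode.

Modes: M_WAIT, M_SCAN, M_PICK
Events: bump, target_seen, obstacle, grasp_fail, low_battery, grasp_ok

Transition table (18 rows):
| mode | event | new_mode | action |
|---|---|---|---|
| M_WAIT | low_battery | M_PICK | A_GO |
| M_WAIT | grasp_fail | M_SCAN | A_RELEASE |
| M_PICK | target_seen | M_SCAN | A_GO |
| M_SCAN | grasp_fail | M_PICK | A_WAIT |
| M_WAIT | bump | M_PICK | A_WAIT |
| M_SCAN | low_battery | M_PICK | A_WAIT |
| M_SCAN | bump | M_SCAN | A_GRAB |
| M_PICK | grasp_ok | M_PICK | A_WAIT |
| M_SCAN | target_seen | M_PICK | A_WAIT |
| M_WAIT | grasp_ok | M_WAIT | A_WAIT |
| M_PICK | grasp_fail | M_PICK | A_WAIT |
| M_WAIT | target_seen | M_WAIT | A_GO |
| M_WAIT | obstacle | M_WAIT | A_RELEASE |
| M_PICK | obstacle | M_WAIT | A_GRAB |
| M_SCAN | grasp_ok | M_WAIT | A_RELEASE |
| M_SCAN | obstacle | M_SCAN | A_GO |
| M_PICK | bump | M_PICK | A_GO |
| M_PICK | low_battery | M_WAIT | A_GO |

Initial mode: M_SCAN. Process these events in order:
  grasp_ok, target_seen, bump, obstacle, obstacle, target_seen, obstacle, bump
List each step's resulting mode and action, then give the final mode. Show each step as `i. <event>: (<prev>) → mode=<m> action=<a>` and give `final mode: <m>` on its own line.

1. grasp_ok: (M_SCAN) → mode=M_WAIT action=A_RELEASE
2. target_seen: (M_WAIT) → mode=M_WAIT action=A_GO
3. bump: (M_WAIT) → mode=M_PICK action=A_WAIT
4. obstacle: (M_PICK) → mode=M_WAIT action=A_GRAB
5. obstacle: (M_WAIT) → mode=M_WAIT action=A_RELEASE
6. target_seen: (M_WAIT) → mode=M_WAIT action=A_GO
7. obstacle: (M_WAIT) → mode=M_WAIT action=A_RELEASE
8. bump: (M_WAIT) → mode=M_PICK action=A_WAIT

final mode: M_PICK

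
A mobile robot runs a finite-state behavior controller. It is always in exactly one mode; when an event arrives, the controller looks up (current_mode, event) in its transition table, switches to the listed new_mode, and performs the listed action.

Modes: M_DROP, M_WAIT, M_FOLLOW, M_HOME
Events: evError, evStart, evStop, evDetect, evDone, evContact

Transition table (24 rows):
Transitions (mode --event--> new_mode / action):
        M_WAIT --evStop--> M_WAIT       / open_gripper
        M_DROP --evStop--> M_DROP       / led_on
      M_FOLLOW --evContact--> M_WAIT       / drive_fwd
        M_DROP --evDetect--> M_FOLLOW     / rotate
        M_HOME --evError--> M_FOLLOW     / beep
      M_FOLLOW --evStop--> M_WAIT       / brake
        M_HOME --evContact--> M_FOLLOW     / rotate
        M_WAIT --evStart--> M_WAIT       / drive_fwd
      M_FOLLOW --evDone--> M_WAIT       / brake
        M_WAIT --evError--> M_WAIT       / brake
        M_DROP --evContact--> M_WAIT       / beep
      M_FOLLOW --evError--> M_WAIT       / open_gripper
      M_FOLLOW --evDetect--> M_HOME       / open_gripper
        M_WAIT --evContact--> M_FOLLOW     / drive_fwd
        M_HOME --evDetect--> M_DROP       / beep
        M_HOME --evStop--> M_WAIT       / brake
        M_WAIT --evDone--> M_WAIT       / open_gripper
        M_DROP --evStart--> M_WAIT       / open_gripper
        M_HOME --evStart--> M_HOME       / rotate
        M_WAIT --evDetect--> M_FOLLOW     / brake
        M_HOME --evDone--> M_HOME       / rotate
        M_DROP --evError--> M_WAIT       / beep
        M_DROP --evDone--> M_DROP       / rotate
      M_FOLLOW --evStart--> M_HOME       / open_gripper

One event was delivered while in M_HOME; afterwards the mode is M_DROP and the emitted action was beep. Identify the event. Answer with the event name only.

evDetect

try evError: (M_HOME, evError) → (M_FOLLOW, beep)
try evStart: (M_HOME, evStart) → (M_HOME, rotate)
try evStop: (M_HOME, evStop) → (M_WAIT, brake)
try evDetect: (M_HOME, evDetect) → (M_DROP, beep)  ← matches
try evDone: (M_HOME, evDone) → (M_HOME, rotate)
try evContact: (M_HOME, evContact) → (M_FOLLOW, rotate)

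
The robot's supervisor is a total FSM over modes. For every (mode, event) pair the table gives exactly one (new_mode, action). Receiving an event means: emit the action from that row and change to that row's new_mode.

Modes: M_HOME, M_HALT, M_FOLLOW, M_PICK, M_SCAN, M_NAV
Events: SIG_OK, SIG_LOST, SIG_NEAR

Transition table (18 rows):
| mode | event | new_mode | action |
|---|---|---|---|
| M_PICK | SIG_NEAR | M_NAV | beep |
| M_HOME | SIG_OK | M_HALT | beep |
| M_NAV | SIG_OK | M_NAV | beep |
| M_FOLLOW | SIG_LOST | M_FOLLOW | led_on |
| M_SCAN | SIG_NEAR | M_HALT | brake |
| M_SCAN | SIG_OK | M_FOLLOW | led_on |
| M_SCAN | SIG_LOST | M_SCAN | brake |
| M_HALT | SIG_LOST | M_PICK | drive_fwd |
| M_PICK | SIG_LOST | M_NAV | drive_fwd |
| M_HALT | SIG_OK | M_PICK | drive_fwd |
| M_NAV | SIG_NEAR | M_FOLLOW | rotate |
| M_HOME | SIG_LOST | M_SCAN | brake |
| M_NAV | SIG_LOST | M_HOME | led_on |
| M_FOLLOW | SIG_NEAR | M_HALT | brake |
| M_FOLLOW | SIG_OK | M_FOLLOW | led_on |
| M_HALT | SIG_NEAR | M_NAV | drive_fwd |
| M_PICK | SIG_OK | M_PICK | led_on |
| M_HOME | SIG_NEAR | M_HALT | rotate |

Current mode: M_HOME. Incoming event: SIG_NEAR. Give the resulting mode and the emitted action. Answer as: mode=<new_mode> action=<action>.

current mode = M_HOME; filter table to that mode:
  (M_HOME, SIG_OK) → (M_HALT, beep)
  (M_HOME, SIG_LOST) → (M_SCAN, brake)
  (M_HOME, SIG_NEAR) → (M_HALT, rotate)  ← event matches
event = SIG_NEAR selects (M_HALT, rotate)

mode=M_HALT action=rotate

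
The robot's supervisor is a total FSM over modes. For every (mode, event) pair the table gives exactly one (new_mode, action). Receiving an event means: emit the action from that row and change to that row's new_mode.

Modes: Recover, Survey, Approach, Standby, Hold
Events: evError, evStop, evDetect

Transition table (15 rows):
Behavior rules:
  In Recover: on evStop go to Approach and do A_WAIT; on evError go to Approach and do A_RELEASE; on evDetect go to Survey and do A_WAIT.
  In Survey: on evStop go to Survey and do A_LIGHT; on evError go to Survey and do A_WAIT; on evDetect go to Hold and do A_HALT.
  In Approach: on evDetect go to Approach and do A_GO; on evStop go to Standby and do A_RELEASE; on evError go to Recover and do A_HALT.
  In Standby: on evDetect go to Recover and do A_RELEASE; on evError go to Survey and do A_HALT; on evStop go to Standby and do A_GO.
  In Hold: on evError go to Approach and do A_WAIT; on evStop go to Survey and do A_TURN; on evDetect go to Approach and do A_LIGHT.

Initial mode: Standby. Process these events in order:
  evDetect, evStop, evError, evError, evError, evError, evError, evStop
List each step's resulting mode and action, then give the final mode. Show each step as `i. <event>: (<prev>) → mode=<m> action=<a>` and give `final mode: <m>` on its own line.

final mode: Approach

1. evDetect: (Standby) → mode=Recover action=A_RELEASE
2. evStop: (Recover) → mode=Approach action=A_WAIT
3. evError: (Approach) → mode=Recover action=A_HALT
4. evError: (Recover) → mode=Approach action=A_RELEASE
5. evError: (Approach) → mode=Recover action=A_HALT
6. evError: (Recover) → mode=Approach action=A_RELEASE
7. evError: (Approach) → mode=Recover action=A_HALT
8. evStop: (Recover) → mode=Approach action=A_WAIT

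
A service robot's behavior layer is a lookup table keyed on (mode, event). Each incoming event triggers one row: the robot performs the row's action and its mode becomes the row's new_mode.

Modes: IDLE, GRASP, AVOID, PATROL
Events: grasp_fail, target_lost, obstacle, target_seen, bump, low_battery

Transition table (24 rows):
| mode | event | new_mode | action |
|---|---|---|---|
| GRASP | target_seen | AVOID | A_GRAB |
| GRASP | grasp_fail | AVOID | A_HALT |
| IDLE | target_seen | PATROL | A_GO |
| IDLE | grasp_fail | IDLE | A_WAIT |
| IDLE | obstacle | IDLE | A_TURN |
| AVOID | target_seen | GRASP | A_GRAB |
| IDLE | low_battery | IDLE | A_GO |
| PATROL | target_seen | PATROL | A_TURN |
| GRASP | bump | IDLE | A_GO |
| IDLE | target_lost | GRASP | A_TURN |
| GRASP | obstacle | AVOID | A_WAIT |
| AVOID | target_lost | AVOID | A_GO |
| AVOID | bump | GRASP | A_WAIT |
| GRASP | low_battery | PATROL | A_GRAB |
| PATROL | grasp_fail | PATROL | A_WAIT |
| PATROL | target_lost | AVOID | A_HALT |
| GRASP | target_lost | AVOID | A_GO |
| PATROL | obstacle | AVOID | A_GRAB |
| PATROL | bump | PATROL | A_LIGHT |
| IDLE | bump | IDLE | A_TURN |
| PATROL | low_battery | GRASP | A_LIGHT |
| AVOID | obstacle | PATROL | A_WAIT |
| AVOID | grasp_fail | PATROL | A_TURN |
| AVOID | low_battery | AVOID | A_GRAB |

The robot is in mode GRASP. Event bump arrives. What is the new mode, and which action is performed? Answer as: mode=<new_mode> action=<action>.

mode=IDLE action=A_GO

current mode = GRASP; filter table to that mode:
  (GRASP, target_seen) → (AVOID, A_GRAB)
  (GRASP, grasp_fail) → (AVOID, A_HALT)
  (GRASP, bump) → (IDLE, A_GO)  ← event matches
  (GRASP, obstacle) → (AVOID, A_WAIT)
  (GRASP, low_battery) → (PATROL, A_GRAB)
  (GRASP, target_lost) → (AVOID, A_GO)
event = bump selects (IDLE, A_GO)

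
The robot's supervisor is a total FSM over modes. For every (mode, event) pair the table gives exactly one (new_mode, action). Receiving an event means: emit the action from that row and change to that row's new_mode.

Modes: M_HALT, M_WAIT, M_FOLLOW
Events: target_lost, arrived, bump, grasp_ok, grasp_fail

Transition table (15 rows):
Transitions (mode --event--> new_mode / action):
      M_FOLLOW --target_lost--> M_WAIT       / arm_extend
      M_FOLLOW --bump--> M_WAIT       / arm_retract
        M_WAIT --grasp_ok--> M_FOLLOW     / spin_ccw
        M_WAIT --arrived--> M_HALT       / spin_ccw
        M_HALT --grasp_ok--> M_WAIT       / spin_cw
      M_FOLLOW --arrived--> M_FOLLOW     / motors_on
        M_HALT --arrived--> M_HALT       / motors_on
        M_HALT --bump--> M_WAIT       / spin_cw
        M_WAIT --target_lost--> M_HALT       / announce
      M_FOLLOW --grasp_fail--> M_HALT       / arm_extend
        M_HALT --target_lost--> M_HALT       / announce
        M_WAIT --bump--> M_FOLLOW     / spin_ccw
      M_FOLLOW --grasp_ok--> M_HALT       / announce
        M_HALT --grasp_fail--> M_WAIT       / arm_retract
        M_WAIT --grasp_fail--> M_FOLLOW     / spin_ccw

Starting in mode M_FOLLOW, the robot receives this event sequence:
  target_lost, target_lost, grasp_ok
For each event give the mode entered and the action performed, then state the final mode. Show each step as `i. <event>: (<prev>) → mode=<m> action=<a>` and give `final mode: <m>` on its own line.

1. target_lost: (M_FOLLOW) → mode=M_WAIT action=arm_extend
2. target_lost: (M_WAIT) → mode=M_HALT action=announce
3. grasp_ok: (M_HALT) → mode=M_WAIT action=spin_cw

final mode: M_WAIT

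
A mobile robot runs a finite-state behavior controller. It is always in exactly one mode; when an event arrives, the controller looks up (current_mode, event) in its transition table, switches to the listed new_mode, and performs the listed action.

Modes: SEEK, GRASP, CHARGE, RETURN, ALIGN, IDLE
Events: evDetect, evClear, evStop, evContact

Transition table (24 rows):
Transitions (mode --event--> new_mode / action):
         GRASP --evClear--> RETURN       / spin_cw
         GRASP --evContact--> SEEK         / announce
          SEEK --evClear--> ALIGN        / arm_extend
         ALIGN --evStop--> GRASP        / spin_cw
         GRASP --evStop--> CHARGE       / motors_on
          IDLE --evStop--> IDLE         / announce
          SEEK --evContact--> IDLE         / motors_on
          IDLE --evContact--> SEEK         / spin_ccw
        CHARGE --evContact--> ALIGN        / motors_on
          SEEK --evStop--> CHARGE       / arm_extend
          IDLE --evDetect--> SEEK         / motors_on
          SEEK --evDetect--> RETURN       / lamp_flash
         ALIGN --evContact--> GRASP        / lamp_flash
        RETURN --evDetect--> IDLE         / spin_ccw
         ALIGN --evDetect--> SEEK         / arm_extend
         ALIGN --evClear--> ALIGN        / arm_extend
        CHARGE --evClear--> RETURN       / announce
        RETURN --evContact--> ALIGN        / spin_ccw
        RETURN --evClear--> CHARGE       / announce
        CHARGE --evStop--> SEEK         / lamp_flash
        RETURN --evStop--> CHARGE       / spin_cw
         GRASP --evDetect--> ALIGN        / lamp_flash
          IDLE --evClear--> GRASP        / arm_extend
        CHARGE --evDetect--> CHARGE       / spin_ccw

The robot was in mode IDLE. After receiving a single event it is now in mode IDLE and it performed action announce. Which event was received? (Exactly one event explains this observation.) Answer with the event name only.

evStop

try evDetect: (IDLE, evDetect) → (SEEK, motors_on)
try evClear: (IDLE, evClear) → (GRASP, arm_extend)
try evStop: (IDLE, evStop) → (IDLE, announce)  ← matches
try evContact: (IDLE, evContact) → (SEEK, spin_ccw)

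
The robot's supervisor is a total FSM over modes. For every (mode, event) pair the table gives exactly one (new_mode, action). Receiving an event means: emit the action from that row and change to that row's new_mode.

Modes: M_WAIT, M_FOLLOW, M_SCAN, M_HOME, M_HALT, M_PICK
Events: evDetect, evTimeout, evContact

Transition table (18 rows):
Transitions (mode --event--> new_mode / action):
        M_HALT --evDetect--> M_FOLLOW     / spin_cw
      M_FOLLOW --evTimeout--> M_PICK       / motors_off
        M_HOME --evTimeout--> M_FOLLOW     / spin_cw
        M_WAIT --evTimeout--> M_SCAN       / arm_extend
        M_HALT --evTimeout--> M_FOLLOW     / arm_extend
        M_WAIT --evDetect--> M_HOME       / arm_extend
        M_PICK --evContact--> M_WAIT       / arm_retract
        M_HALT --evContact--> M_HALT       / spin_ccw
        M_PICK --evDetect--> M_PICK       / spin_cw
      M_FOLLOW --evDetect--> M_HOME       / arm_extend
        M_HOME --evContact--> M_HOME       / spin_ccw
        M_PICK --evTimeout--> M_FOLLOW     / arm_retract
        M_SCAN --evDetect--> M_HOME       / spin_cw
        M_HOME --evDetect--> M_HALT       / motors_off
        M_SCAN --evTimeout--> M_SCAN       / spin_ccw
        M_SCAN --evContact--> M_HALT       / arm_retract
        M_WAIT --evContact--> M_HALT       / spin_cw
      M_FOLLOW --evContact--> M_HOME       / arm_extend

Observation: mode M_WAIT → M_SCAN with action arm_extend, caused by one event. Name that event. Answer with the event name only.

try evDetect: (M_WAIT, evDetect) → (M_HOME, arm_extend)
try evTimeout: (M_WAIT, evTimeout) → (M_SCAN, arm_extend)  ← matches
try evContact: (M_WAIT, evContact) → (M_HALT, spin_cw)

evTimeout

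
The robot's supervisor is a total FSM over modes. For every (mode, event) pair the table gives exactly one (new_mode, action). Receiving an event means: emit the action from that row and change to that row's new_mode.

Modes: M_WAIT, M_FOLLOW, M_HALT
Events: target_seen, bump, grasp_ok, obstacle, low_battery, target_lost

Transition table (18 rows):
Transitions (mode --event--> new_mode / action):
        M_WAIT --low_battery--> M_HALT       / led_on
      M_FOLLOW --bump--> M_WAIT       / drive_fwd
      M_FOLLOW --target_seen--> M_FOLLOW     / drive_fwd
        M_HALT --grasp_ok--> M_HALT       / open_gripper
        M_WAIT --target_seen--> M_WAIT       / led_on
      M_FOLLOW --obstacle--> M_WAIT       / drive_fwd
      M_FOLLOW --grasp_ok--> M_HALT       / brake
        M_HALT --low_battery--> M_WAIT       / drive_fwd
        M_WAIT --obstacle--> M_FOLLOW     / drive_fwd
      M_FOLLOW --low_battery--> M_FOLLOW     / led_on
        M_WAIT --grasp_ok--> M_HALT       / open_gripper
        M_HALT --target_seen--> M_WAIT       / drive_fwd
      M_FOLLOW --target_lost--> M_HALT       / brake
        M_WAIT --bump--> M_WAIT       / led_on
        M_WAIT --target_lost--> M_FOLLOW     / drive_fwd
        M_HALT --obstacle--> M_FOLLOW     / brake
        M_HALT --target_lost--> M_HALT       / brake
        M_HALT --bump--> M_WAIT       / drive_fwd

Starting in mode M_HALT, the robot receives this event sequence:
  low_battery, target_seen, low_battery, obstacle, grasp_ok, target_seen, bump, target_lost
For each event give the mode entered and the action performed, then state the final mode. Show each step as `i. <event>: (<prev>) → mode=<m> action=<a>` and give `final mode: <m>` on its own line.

1. low_battery: (M_HALT) → mode=M_WAIT action=drive_fwd
2. target_seen: (M_WAIT) → mode=M_WAIT action=led_on
3. low_battery: (M_WAIT) → mode=M_HALT action=led_on
4. obstacle: (M_HALT) → mode=M_FOLLOW action=brake
5. grasp_ok: (M_FOLLOW) → mode=M_HALT action=brake
6. target_seen: (M_HALT) → mode=M_WAIT action=drive_fwd
7. bump: (M_WAIT) → mode=M_WAIT action=led_on
8. target_lost: (M_WAIT) → mode=M_FOLLOW action=drive_fwd

final mode: M_FOLLOW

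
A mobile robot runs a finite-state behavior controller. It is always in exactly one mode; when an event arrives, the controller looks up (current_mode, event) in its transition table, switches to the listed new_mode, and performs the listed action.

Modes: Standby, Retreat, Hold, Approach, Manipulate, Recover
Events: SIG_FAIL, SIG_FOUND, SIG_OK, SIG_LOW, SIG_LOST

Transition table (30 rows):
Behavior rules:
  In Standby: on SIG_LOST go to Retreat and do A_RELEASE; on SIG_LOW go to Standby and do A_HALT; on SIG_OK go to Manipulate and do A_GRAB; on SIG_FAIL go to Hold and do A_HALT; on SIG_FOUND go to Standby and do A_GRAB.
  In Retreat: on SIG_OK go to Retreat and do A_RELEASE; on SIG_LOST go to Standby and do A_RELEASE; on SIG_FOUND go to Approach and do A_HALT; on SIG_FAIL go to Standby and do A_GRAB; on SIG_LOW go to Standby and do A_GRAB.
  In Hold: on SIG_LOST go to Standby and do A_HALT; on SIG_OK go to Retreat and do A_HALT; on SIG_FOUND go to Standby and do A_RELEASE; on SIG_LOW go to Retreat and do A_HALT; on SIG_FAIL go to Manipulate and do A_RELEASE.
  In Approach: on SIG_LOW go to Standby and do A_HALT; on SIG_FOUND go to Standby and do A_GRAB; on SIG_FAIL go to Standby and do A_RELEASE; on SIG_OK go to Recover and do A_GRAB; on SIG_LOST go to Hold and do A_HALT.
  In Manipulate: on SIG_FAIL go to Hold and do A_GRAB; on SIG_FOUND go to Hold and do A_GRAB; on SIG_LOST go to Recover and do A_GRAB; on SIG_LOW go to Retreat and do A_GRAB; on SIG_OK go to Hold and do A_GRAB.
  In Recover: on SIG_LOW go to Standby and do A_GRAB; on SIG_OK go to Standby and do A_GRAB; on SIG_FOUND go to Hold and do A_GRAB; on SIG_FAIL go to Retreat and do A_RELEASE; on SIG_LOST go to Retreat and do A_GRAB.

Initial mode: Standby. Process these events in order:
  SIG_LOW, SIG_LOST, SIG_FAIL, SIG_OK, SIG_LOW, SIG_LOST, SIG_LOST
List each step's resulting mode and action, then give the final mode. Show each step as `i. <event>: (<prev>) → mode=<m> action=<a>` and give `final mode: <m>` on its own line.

final mode: Retreat

1. SIG_LOW: (Standby) → mode=Standby action=A_HALT
2. SIG_LOST: (Standby) → mode=Retreat action=A_RELEASE
3. SIG_FAIL: (Retreat) → mode=Standby action=A_GRAB
4. SIG_OK: (Standby) → mode=Manipulate action=A_GRAB
5. SIG_LOW: (Manipulate) → mode=Retreat action=A_GRAB
6. SIG_LOST: (Retreat) → mode=Standby action=A_RELEASE
7. SIG_LOST: (Standby) → mode=Retreat action=A_RELEASE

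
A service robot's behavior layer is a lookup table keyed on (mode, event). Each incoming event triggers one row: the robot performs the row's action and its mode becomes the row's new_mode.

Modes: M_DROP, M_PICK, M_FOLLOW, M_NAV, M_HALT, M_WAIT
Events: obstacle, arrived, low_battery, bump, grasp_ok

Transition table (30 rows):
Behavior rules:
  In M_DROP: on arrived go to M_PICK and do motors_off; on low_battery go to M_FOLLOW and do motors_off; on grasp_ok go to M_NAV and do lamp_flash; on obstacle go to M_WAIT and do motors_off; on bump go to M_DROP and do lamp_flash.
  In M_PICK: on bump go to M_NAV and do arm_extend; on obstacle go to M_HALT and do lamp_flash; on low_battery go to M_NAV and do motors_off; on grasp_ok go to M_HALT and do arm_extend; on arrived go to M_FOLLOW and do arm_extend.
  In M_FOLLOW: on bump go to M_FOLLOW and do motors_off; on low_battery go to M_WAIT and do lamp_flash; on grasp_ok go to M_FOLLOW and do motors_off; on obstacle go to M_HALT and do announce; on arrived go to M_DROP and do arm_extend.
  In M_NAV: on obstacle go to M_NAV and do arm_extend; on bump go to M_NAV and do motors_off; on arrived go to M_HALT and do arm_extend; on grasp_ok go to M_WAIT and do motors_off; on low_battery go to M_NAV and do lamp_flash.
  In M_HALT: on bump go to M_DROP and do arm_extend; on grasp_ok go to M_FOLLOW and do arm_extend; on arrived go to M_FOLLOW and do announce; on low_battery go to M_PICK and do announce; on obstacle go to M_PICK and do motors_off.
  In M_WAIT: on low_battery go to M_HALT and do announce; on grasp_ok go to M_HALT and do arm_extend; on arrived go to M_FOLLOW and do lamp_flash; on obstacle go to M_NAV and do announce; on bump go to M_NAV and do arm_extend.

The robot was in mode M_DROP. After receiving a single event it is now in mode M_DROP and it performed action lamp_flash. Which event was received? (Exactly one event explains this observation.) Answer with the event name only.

try obstacle: (M_DROP, obstacle) → (M_WAIT, motors_off)
try arrived: (M_DROP, arrived) → (M_PICK, motors_off)
try low_battery: (M_DROP, low_battery) → (M_FOLLOW, motors_off)
try bump: (M_DROP, bump) → (M_DROP, lamp_flash)  ← matches
try grasp_ok: (M_DROP, grasp_ok) → (M_NAV, lamp_flash)

bump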